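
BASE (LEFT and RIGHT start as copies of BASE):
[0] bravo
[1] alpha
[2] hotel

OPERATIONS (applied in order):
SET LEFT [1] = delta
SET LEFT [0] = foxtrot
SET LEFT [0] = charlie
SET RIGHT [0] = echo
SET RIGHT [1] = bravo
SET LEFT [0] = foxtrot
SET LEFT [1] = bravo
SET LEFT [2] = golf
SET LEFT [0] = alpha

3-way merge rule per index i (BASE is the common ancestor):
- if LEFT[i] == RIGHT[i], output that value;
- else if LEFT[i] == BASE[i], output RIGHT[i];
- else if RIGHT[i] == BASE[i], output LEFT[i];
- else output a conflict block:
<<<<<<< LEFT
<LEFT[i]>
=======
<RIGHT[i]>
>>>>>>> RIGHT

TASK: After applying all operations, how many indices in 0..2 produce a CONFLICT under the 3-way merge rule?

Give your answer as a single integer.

Answer: 1

Derivation:
Final LEFT:  [alpha, bravo, golf]
Final RIGHT: [echo, bravo, hotel]
i=0: BASE=bravo L=alpha R=echo all differ -> CONFLICT
i=1: L=bravo R=bravo -> agree -> bravo
i=2: L=golf, R=hotel=BASE -> take LEFT -> golf
Conflict count: 1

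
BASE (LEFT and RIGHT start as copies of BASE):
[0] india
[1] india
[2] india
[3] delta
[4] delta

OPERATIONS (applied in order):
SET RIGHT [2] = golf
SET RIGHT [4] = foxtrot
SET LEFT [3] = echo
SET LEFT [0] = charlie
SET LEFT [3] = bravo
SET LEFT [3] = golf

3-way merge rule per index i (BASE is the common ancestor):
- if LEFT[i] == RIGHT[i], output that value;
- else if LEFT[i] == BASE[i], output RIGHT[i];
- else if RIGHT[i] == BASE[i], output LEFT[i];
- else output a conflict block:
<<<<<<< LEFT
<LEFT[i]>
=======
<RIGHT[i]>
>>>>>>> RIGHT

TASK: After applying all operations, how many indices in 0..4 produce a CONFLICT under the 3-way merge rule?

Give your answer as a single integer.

Final LEFT:  [charlie, india, india, golf, delta]
Final RIGHT: [india, india, golf, delta, foxtrot]
i=0: L=charlie, R=india=BASE -> take LEFT -> charlie
i=1: L=india R=india -> agree -> india
i=2: L=india=BASE, R=golf -> take RIGHT -> golf
i=3: L=golf, R=delta=BASE -> take LEFT -> golf
i=4: L=delta=BASE, R=foxtrot -> take RIGHT -> foxtrot
Conflict count: 0

Answer: 0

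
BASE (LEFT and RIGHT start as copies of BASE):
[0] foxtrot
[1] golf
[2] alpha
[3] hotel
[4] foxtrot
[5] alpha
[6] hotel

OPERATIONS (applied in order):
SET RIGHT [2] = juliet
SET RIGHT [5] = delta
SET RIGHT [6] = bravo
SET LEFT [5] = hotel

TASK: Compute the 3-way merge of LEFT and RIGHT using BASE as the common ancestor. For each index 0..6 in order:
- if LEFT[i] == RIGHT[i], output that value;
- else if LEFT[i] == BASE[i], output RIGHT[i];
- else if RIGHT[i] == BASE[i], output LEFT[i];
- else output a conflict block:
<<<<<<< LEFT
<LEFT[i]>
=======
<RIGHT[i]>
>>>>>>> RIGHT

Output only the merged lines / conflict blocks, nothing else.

Answer: foxtrot
golf
juliet
hotel
foxtrot
<<<<<<< LEFT
hotel
=======
delta
>>>>>>> RIGHT
bravo

Derivation:
Final LEFT:  [foxtrot, golf, alpha, hotel, foxtrot, hotel, hotel]
Final RIGHT: [foxtrot, golf, juliet, hotel, foxtrot, delta, bravo]
i=0: L=foxtrot R=foxtrot -> agree -> foxtrot
i=1: L=golf R=golf -> agree -> golf
i=2: L=alpha=BASE, R=juliet -> take RIGHT -> juliet
i=3: L=hotel R=hotel -> agree -> hotel
i=4: L=foxtrot R=foxtrot -> agree -> foxtrot
i=5: BASE=alpha L=hotel R=delta all differ -> CONFLICT
i=6: L=hotel=BASE, R=bravo -> take RIGHT -> bravo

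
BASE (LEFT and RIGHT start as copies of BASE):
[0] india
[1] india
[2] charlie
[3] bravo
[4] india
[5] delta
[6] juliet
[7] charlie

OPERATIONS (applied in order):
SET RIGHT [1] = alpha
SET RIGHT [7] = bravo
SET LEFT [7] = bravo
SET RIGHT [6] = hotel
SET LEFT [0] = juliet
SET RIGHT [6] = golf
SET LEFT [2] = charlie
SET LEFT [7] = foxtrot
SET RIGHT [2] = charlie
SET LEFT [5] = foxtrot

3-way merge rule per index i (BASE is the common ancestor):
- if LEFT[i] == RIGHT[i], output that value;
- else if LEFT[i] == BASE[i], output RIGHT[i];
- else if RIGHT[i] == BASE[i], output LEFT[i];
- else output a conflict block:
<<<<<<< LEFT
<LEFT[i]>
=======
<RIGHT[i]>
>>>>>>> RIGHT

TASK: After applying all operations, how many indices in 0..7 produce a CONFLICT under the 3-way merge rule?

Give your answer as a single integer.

Answer: 1

Derivation:
Final LEFT:  [juliet, india, charlie, bravo, india, foxtrot, juliet, foxtrot]
Final RIGHT: [india, alpha, charlie, bravo, india, delta, golf, bravo]
i=0: L=juliet, R=india=BASE -> take LEFT -> juliet
i=1: L=india=BASE, R=alpha -> take RIGHT -> alpha
i=2: L=charlie R=charlie -> agree -> charlie
i=3: L=bravo R=bravo -> agree -> bravo
i=4: L=india R=india -> agree -> india
i=5: L=foxtrot, R=delta=BASE -> take LEFT -> foxtrot
i=6: L=juliet=BASE, R=golf -> take RIGHT -> golf
i=7: BASE=charlie L=foxtrot R=bravo all differ -> CONFLICT
Conflict count: 1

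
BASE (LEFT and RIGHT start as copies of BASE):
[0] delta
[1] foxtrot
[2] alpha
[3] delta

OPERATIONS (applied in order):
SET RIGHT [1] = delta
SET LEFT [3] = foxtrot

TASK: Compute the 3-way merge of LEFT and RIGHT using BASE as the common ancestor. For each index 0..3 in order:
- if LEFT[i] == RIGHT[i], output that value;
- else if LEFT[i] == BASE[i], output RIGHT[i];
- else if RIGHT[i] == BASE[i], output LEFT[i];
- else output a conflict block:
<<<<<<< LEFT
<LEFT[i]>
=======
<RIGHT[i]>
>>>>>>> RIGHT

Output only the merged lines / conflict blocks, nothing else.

Answer: delta
delta
alpha
foxtrot

Derivation:
Final LEFT:  [delta, foxtrot, alpha, foxtrot]
Final RIGHT: [delta, delta, alpha, delta]
i=0: L=delta R=delta -> agree -> delta
i=1: L=foxtrot=BASE, R=delta -> take RIGHT -> delta
i=2: L=alpha R=alpha -> agree -> alpha
i=3: L=foxtrot, R=delta=BASE -> take LEFT -> foxtrot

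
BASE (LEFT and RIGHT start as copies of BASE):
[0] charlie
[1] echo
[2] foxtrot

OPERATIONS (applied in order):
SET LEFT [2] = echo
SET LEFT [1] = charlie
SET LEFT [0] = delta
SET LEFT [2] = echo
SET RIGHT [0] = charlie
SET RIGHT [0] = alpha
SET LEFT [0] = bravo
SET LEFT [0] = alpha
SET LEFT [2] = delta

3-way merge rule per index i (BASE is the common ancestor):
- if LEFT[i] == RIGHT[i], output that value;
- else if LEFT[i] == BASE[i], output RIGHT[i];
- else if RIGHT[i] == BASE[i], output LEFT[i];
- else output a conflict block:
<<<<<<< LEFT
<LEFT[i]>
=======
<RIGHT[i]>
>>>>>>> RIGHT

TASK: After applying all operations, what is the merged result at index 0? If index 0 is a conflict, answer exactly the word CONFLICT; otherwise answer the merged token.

Final LEFT:  [alpha, charlie, delta]
Final RIGHT: [alpha, echo, foxtrot]
i=0: L=alpha R=alpha -> agree -> alpha
i=1: L=charlie, R=echo=BASE -> take LEFT -> charlie
i=2: L=delta, R=foxtrot=BASE -> take LEFT -> delta
Index 0 -> alpha

Answer: alpha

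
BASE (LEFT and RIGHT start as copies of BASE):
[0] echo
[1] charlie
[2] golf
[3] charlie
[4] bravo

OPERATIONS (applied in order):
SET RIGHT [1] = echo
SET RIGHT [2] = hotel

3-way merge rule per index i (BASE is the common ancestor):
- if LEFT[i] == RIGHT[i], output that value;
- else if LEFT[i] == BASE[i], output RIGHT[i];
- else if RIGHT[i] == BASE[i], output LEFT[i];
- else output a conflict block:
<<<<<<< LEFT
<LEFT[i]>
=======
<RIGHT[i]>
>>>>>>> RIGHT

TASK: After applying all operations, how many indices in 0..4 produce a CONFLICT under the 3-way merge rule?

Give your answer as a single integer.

Final LEFT:  [echo, charlie, golf, charlie, bravo]
Final RIGHT: [echo, echo, hotel, charlie, bravo]
i=0: L=echo R=echo -> agree -> echo
i=1: L=charlie=BASE, R=echo -> take RIGHT -> echo
i=2: L=golf=BASE, R=hotel -> take RIGHT -> hotel
i=3: L=charlie R=charlie -> agree -> charlie
i=4: L=bravo R=bravo -> agree -> bravo
Conflict count: 0

Answer: 0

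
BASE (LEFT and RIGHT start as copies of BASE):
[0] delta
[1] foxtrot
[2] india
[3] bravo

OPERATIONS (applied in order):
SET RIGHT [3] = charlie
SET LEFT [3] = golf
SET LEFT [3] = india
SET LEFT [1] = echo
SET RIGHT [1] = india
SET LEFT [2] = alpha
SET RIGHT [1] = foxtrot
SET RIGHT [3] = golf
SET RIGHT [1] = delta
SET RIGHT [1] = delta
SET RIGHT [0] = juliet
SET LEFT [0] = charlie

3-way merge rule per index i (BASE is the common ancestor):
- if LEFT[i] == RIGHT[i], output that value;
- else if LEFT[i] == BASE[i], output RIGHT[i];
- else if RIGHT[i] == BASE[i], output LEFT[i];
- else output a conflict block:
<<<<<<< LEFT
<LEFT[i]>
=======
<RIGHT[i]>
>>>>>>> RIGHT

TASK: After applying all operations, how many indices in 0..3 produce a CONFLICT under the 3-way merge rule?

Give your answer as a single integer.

Answer: 3

Derivation:
Final LEFT:  [charlie, echo, alpha, india]
Final RIGHT: [juliet, delta, india, golf]
i=0: BASE=delta L=charlie R=juliet all differ -> CONFLICT
i=1: BASE=foxtrot L=echo R=delta all differ -> CONFLICT
i=2: L=alpha, R=india=BASE -> take LEFT -> alpha
i=3: BASE=bravo L=india R=golf all differ -> CONFLICT
Conflict count: 3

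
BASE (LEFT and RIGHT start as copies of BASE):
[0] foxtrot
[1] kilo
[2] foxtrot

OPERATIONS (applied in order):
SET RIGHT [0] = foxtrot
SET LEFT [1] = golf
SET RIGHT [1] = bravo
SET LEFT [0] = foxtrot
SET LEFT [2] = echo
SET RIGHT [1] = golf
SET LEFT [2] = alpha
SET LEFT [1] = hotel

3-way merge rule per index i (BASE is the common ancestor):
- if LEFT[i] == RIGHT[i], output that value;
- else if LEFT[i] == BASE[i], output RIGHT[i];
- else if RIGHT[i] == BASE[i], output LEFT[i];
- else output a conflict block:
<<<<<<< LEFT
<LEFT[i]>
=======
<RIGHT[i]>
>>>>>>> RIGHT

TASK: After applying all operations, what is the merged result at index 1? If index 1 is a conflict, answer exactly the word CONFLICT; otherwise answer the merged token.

Answer: CONFLICT

Derivation:
Final LEFT:  [foxtrot, hotel, alpha]
Final RIGHT: [foxtrot, golf, foxtrot]
i=0: L=foxtrot R=foxtrot -> agree -> foxtrot
i=1: BASE=kilo L=hotel R=golf all differ -> CONFLICT
i=2: L=alpha, R=foxtrot=BASE -> take LEFT -> alpha
Index 1 -> CONFLICT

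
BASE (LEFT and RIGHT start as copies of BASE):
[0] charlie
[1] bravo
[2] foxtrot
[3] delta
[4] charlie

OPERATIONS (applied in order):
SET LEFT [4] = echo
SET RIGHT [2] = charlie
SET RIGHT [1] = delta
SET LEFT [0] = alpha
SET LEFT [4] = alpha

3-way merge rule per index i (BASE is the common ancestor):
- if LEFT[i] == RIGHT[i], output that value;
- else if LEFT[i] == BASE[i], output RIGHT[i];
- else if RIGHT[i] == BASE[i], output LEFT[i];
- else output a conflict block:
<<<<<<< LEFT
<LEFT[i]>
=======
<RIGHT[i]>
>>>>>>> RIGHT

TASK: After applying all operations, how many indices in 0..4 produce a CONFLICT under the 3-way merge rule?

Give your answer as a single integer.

Final LEFT:  [alpha, bravo, foxtrot, delta, alpha]
Final RIGHT: [charlie, delta, charlie, delta, charlie]
i=0: L=alpha, R=charlie=BASE -> take LEFT -> alpha
i=1: L=bravo=BASE, R=delta -> take RIGHT -> delta
i=2: L=foxtrot=BASE, R=charlie -> take RIGHT -> charlie
i=3: L=delta R=delta -> agree -> delta
i=4: L=alpha, R=charlie=BASE -> take LEFT -> alpha
Conflict count: 0

Answer: 0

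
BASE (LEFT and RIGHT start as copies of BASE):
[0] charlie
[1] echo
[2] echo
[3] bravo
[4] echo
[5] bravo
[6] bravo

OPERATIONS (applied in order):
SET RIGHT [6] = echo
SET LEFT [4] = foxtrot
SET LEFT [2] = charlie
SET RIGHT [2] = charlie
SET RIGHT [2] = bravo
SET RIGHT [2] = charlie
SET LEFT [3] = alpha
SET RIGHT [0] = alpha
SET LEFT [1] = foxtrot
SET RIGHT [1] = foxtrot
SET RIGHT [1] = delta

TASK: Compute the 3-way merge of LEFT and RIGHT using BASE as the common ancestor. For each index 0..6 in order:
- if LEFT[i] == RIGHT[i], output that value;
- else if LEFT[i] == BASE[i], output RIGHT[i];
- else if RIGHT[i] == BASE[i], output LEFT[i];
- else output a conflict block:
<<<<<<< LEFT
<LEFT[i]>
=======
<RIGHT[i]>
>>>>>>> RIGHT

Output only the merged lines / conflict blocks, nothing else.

Final LEFT:  [charlie, foxtrot, charlie, alpha, foxtrot, bravo, bravo]
Final RIGHT: [alpha, delta, charlie, bravo, echo, bravo, echo]
i=0: L=charlie=BASE, R=alpha -> take RIGHT -> alpha
i=1: BASE=echo L=foxtrot R=delta all differ -> CONFLICT
i=2: L=charlie R=charlie -> agree -> charlie
i=3: L=alpha, R=bravo=BASE -> take LEFT -> alpha
i=4: L=foxtrot, R=echo=BASE -> take LEFT -> foxtrot
i=5: L=bravo R=bravo -> agree -> bravo
i=6: L=bravo=BASE, R=echo -> take RIGHT -> echo

Answer: alpha
<<<<<<< LEFT
foxtrot
=======
delta
>>>>>>> RIGHT
charlie
alpha
foxtrot
bravo
echo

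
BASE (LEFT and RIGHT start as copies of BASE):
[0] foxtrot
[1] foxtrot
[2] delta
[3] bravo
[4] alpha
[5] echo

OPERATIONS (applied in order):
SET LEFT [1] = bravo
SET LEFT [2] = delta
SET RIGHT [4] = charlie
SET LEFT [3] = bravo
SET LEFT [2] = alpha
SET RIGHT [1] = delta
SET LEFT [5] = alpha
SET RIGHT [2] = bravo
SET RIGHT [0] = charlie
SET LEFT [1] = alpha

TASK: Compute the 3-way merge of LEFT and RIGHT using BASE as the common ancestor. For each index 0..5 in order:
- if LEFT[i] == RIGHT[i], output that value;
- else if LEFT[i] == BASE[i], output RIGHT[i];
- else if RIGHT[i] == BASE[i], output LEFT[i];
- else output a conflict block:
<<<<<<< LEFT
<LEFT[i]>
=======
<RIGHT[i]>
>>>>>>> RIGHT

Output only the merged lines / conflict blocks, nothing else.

Final LEFT:  [foxtrot, alpha, alpha, bravo, alpha, alpha]
Final RIGHT: [charlie, delta, bravo, bravo, charlie, echo]
i=0: L=foxtrot=BASE, R=charlie -> take RIGHT -> charlie
i=1: BASE=foxtrot L=alpha R=delta all differ -> CONFLICT
i=2: BASE=delta L=alpha R=bravo all differ -> CONFLICT
i=3: L=bravo R=bravo -> agree -> bravo
i=4: L=alpha=BASE, R=charlie -> take RIGHT -> charlie
i=5: L=alpha, R=echo=BASE -> take LEFT -> alpha

Answer: charlie
<<<<<<< LEFT
alpha
=======
delta
>>>>>>> RIGHT
<<<<<<< LEFT
alpha
=======
bravo
>>>>>>> RIGHT
bravo
charlie
alpha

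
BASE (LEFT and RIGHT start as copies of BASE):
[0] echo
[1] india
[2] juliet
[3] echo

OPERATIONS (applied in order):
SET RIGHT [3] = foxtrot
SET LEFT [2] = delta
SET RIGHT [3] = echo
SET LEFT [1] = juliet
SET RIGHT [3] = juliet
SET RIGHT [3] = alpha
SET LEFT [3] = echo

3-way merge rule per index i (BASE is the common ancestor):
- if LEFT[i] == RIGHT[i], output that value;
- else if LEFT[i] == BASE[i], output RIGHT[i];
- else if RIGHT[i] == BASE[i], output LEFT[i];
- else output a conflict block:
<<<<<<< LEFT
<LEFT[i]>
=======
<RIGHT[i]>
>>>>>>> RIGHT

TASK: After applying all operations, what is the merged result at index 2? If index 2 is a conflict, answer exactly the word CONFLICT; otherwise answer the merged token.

Final LEFT:  [echo, juliet, delta, echo]
Final RIGHT: [echo, india, juliet, alpha]
i=0: L=echo R=echo -> agree -> echo
i=1: L=juliet, R=india=BASE -> take LEFT -> juliet
i=2: L=delta, R=juliet=BASE -> take LEFT -> delta
i=3: L=echo=BASE, R=alpha -> take RIGHT -> alpha
Index 2 -> delta

Answer: delta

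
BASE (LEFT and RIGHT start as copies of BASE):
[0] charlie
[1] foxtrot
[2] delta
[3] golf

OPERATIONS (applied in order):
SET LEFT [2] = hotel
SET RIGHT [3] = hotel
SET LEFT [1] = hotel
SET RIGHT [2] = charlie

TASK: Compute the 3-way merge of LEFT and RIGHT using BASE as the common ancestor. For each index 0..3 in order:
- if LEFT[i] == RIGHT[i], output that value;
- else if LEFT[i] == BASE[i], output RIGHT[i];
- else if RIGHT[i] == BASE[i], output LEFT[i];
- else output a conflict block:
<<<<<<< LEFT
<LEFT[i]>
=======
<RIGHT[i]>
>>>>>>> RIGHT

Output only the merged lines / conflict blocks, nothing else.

Answer: charlie
hotel
<<<<<<< LEFT
hotel
=======
charlie
>>>>>>> RIGHT
hotel

Derivation:
Final LEFT:  [charlie, hotel, hotel, golf]
Final RIGHT: [charlie, foxtrot, charlie, hotel]
i=0: L=charlie R=charlie -> agree -> charlie
i=1: L=hotel, R=foxtrot=BASE -> take LEFT -> hotel
i=2: BASE=delta L=hotel R=charlie all differ -> CONFLICT
i=3: L=golf=BASE, R=hotel -> take RIGHT -> hotel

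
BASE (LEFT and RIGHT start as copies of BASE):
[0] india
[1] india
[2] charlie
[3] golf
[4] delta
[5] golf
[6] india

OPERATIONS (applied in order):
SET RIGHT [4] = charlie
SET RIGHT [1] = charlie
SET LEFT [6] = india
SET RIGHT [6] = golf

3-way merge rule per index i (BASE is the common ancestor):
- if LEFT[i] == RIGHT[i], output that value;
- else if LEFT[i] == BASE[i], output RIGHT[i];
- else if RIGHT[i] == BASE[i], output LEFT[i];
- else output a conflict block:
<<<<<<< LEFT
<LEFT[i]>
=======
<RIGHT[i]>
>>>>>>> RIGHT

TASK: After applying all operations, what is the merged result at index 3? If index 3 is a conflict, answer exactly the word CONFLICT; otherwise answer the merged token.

Answer: golf

Derivation:
Final LEFT:  [india, india, charlie, golf, delta, golf, india]
Final RIGHT: [india, charlie, charlie, golf, charlie, golf, golf]
i=0: L=india R=india -> agree -> india
i=1: L=india=BASE, R=charlie -> take RIGHT -> charlie
i=2: L=charlie R=charlie -> agree -> charlie
i=3: L=golf R=golf -> agree -> golf
i=4: L=delta=BASE, R=charlie -> take RIGHT -> charlie
i=5: L=golf R=golf -> agree -> golf
i=6: L=india=BASE, R=golf -> take RIGHT -> golf
Index 3 -> golf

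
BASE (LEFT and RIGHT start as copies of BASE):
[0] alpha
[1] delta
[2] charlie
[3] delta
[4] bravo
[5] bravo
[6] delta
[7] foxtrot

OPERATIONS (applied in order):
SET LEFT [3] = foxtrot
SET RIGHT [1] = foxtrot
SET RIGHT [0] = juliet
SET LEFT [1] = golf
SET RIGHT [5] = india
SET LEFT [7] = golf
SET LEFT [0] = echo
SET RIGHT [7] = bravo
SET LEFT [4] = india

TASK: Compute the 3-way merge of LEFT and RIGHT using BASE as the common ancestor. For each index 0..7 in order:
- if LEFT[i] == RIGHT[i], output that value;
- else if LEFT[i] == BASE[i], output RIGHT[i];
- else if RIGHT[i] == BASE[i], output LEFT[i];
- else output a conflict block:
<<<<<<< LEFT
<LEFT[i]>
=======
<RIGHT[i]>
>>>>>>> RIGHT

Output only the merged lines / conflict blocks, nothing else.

Final LEFT:  [echo, golf, charlie, foxtrot, india, bravo, delta, golf]
Final RIGHT: [juliet, foxtrot, charlie, delta, bravo, india, delta, bravo]
i=0: BASE=alpha L=echo R=juliet all differ -> CONFLICT
i=1: BASE=delta L=golf R=foxtrot all differ -> CONFLICT
i=2: L=charlie R=charlie -> agree -> charlie
i=3: L=foxtrot, R=delta=BASE -> take LEFT -> foxtrot
i=4: L=india, R=bravo=BASE -> take LEFT -> india
i=5: L=bravo=BASE, R=india -> take RIGHT -> india
i=6: L=delta R=delta -> agree -> delta
i=7: BASE=foxtrot L=golf R=bravo all differ -> CONFLICT

Answer: <<<<<<< LEFT
echo
=======
juliet
>>>>>>> RIGHT
<<<<<<< LEFT
golf
=======
foxtrot
>>>>>>> RIGHT
charlie
foxtrot
india
india
delta
<<<<<<< LEFT
golf
=======
bravo
>>>>>>> RIGHT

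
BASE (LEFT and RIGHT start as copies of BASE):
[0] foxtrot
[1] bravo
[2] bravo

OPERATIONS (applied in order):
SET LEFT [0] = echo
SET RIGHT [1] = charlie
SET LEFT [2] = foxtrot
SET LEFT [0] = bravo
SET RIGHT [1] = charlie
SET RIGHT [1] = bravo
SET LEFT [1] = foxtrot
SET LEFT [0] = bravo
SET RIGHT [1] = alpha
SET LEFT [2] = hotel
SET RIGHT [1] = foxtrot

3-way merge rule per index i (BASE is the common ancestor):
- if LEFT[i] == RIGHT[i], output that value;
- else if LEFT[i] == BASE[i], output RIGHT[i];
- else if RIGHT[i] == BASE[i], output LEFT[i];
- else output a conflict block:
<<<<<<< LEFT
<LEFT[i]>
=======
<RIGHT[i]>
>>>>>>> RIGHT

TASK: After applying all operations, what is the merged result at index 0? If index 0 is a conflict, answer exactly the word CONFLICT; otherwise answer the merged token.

Answer: bravo

Derivation:
Final LEFT:  [bravo, foxtrot, hotel]
Final RIGHT: [foxtrot, foxtrot, bravo]
i=0: L=bravo, R=foxtrot=BASE -> take LEFT -> bravo
i=1: L=foxtrot R=foxtrot -> agree -> foxtrot
i=2: L=hotel, R=bravo=BASE -> take LEFT -> hotel
Index 0 -> bravo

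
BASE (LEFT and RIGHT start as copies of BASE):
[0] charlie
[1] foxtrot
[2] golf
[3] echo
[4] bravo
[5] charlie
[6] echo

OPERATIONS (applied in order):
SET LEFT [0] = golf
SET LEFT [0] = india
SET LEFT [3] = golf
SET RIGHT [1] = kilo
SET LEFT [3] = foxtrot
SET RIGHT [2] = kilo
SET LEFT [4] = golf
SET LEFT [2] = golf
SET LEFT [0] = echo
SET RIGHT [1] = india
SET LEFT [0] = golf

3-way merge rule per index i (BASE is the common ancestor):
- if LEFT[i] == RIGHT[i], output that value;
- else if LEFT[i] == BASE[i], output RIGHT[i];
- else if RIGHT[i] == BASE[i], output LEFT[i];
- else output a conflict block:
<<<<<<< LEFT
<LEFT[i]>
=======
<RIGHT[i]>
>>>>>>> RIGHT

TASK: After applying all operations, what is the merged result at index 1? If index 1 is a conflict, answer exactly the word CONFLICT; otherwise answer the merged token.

Final LEFT:  [golf, foxtrot, golf, foxtrot, golf, charlie, echo]
Final RIGHT: [charlie, india, kilo, echo, bravo, charlie, echo]
i=0: L=golf, R=charlie=BASE -> take LEFT -> golf
i=1: L=foxtrot=BASE, R=india -> take RIGHT -> india
i=2: L=golf=BASE, R=kilo -> take RIGHT -> kilo
i=3: L=foxtrot, R=echo=BASE -> take LEFT -> foxtrot
i=4: L=golf, R=bravo=BASE -> take LEFT -> golf
i=5: L=charlie R=charlie -> agree -> charlie
i=6: L=echo R=echo -> agree -> echo
Index 1 -> india

Answer: india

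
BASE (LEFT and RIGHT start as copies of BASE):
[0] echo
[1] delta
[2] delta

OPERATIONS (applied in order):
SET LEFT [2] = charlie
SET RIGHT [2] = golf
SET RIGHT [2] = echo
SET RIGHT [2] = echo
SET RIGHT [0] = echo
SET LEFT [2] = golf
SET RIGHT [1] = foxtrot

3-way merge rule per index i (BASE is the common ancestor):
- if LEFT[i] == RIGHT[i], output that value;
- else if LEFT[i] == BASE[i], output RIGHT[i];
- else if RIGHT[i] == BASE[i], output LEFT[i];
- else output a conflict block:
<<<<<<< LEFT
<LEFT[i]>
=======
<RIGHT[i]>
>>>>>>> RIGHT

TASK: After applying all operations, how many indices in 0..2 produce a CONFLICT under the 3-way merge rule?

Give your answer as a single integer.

Final LEFT:  [echo, delta, golf]
Final RIGHT: [echo, foxtrot, echo]
i=0: L=echo R=echo -> agree -> echo
i=1: L=delta=BASE, R=foxtrot -> take RIGHT -> foxtrot
i=2: BASE=delta L=golf R=echo all differ -> CONFLICT
Conflict count: 1

Answer: 1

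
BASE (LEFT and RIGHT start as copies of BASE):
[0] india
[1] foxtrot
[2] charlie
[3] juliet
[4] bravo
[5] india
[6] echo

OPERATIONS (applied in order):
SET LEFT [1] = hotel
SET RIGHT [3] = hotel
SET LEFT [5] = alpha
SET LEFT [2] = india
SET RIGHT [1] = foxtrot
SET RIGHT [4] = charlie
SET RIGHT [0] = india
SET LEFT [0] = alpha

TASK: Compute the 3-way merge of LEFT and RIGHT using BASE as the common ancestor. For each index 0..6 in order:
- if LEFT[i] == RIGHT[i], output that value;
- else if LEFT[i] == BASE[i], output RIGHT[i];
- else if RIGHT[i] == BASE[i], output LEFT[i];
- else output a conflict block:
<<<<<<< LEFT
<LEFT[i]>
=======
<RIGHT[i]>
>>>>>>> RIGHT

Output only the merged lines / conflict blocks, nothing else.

Final LEFT:  [alpha, hotel, india, juliet, bravo, alpha, echo]
Final RIGHT: [india, foxtrot, charlie, hotel, charlie, india, echo]
i=0: L=alpha, R=india=BASE -> take LEFT -> alpha
i=1: L=hotel, R=foxtrot=BASE -> take LEFT -> hotel
i=2: L=india, R=charlie=BASE -> take LEFT -> india
i=3: L=juliet=BASE, R=hotel -> take RIGHT -> hotel
i=4: L=bravo=BASE, R=charlie -> take RIGHT -> charlie
i=5: L=alpha, R=india=BASE -> take LEFT -> alpha
i=6: L=echo R=echo -> agree -> echo

Answer: alpha
hotel
india
hotel
charlie
alpha
echo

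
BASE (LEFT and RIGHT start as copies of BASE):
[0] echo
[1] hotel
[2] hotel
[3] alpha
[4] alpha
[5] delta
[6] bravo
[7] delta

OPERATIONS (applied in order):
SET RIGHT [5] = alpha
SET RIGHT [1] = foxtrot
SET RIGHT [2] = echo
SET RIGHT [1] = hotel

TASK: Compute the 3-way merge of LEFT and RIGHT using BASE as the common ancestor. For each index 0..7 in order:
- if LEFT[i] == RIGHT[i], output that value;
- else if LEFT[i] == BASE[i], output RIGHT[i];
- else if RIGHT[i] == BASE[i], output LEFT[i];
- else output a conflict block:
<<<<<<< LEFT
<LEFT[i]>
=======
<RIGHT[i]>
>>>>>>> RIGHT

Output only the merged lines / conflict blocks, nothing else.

Final LEFT:  [echo, hotel, hotel, alpha, alpha, delta, bravo, delta]
Final RIGHT: [echo, hotel, echo, alpha, alpha, alpha, bravo, delta]
i=0: L=echo R=echo -> agree -> echo
i=1: L=hotel R=hotel -> agree -> hotel
i=2: L=hotel=BASE, R=echo -> take RIGHT -> echo
i=3: L=alpha R=alpha -> agree -> alpha
i=4: L=alpha R=alpha -> agree -> alpha
i=5: L=delta=BASE, R=alpha -> take RIGHT -> alpha
i=6: L=bravo R=bravo -> agree -> bravo
i=7: L=delta R=delta -> agree -> delta

Answer: echo
hotel
echo
alpha
alpha
alpha
bravo
delta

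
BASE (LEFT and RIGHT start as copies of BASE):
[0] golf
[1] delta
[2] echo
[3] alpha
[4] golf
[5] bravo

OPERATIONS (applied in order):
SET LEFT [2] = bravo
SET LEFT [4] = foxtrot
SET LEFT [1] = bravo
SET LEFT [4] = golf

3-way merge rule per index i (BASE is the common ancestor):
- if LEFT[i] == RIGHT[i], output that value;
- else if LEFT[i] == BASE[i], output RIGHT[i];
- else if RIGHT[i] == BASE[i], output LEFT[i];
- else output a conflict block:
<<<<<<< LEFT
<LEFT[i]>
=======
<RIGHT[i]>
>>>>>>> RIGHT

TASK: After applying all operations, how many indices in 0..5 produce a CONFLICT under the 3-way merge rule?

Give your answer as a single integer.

Answer: 0

Derivation:
Final LEFT:  [golf, bravo, bravo, alpha, golf, bravo]
Final RIGHT: [golf, delta, echo, alpha, golf, bravo]
i=0: L=golf R=golf -> agree -> golf
i=1: L=bravo, R=delta=BASE -> take LEFT -> bravo
i=2: L=bravo, R=echo=BASE -> take LEFT -> bravo
i=3: L=alpha R=alpha -> agree -> alpha
i=4: L=golf R=golf -> agree -> golf
i=5: L=bravo R=bravo -> agree -> bravo
Conflict count: 0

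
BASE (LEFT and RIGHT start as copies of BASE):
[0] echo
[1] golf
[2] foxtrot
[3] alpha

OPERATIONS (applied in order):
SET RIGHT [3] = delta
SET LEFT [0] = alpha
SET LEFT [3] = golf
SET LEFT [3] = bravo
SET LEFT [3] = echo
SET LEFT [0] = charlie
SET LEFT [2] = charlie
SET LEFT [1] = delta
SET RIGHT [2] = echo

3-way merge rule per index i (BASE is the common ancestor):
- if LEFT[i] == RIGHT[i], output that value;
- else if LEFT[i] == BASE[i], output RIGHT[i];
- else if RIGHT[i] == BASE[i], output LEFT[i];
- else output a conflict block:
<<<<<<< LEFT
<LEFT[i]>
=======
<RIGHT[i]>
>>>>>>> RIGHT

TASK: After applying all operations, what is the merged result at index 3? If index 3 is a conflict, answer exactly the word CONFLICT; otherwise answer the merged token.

Answer: CONFLICT

Derivation:
Final LEFT:  [charlie, delta, charlie, echo]
Final RIGHT: [echo, golf, echo, delta]
i=0: L=charlie, R=echo=BASE -> take LEFT -> charlie
i=1: L=delta, R=golf=BASE -> take LEFT -> delta
i=2: BASE=foxtrot L=charlie R=echo all differ -> CONFLICT
i=3: BASE=alpha L=echo R=delta all differ -> CONFLICT
Index 3 -> CONFLICT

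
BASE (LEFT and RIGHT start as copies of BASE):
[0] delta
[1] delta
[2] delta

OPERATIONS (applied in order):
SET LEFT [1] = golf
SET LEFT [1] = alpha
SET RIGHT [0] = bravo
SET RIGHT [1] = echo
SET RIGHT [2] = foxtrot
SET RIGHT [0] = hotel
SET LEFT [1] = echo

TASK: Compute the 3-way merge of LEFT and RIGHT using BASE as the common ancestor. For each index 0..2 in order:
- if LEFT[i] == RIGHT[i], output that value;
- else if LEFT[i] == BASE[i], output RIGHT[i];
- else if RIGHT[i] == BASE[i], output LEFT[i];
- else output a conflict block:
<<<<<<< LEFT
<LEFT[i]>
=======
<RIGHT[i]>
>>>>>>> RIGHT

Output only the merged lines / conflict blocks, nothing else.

Answer: hotel
echo
foxtrot

Derivation:
Final LEFT:  [delta, echo, delta]
Final RIGHT: [hotel, echo, foxtrot]
i=0: L=delta=BASE, R=hotel -> take RIGHT -> hotel
i=1: L=echo R=echo -> agree -> echo
i=2: L=delta=BASE, R=foxtrot -> take RIGHT -> foxtrot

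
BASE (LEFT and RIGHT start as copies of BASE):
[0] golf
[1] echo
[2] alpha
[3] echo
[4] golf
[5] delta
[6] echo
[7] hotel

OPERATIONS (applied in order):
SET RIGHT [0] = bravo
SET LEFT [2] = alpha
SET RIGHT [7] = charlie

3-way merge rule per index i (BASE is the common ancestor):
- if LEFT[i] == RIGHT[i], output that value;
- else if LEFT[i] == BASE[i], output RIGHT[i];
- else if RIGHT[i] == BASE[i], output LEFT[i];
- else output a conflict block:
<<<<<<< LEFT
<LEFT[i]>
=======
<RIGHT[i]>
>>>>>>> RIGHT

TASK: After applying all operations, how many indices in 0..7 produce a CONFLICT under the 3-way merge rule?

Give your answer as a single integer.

Final LEFT:  [golf, echo, alpha, echo, golf, delta, echo, hotel]
Final RIGHT: [bravo, echo, alpha, echo, golf, delta, echo, charlie]
i=0: L=golf=BASE, R=bravo -> take RIGHT -> bravo
i=1: L=echo R=echo -> agree -> echo
i=2: L=alpha R=alpha -> agree -> alpha
i=3: L=echo R=echo -> agree -> echo
i=4: L=golf R=golf -> agree -> golf
i=5: L=delta R=delta -> agree -> delta
i=6: L=echo R=echo -> agree -> echo
i=7: L=hotel=BASE, R=charlie -> take RIGHT -> charlie
Conflict count: 0

Answer: 0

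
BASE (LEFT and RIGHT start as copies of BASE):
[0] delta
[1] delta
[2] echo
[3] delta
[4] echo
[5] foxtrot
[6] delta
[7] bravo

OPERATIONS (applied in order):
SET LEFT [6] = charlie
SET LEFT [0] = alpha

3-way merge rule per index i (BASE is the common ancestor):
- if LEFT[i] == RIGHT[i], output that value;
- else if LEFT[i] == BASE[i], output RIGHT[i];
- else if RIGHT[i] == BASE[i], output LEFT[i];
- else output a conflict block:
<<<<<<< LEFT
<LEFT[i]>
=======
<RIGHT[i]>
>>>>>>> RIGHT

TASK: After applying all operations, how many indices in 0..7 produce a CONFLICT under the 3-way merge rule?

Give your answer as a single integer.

Answer: 0

Derivation:
Final LEFT:  [alpha, delta, echo, delta, echo, foxtrot, charlie, bravo]
Final RIGHT: [delta, delta, echo, delta, echo, foxtrot, delta, bravo]
i=0: L=alpha, R=delta=BASE -> take LEFT -> alpha
i=1: L=delta R=delta -> agree -> delta
i=2: L=echo R=echo -> agree -> echo
i=3: L=delta R=delta -> agree -> delta
i=4: L=echo R=echo -> agree -> echo
i=5: L=foxtrot R=foxtrot -> agree -> foxtrot
i=6: L=charlie, R=delta=BASE -> take LEFT -> charlie
i=7: L=bravo R=bravo -> agree -> bravo
Conflict count: 0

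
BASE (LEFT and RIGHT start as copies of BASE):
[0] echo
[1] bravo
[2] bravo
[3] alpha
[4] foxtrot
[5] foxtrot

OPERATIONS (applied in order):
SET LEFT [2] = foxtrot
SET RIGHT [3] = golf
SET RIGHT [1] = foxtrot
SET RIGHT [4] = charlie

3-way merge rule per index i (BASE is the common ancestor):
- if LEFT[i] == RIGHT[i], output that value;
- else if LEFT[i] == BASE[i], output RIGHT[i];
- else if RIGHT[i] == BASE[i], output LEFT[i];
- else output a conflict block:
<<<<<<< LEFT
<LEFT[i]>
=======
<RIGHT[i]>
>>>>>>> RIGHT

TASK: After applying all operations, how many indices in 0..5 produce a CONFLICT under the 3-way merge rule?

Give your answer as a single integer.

Answer: 0

Derivation:
Final LEFT:  [echo, bravo, foxtrot, alpha, foxtrot, foxtrot]
Final RIGHT: [echo, foxtrot, bravo, golf, charlie, foxtrot]
i=0: L=echo R=echo -> agree -> echo
i=1: L=bravo=BASE, R=foxtrot -> take RIGHT -> foxtrot
i=2: L=foxtrot, R=bravo=BASE -> take LEFT -> foxtrot
i=3: L=alpha=BASE, R=golf -> take RIGHT -> golf
i=4: L=foxtrot=BASE, R=charlie -> take RIGHT -> charlie
i=5: L=foxtrot R=foxtrot -> agree -> foxtrot
Conflict count: 0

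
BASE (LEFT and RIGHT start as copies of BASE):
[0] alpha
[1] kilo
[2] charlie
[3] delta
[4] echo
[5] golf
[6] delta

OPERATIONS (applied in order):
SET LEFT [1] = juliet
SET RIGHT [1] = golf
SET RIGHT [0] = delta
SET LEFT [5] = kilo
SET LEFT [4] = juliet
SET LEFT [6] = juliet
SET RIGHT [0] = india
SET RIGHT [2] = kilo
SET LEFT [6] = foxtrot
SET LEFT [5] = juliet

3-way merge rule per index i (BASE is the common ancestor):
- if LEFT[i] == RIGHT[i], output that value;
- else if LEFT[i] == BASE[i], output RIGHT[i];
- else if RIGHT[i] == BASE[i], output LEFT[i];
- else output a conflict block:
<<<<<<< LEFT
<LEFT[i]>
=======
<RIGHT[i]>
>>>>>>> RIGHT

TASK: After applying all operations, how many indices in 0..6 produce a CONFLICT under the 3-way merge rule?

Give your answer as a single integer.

Answer: 1

Derivation:
Final LEFT:  [alpha, juliet, charlie, delta, juliet, juliet, foxtrot]
Final RIGHT: [india, golf, kilo, delta, echo, golf, delta]
i=0: L=alpha=BASE, R=india -> take RIGHT -> india
i=1: BASE=kilo L=juliet R=golf all differ -> CONFLICT
i=2: L=charlie=BASE, R=kilo -> take RIGHT -> kilo
i=3: L=delta R=delta -> agree -> delta
i=4: L=juliet, R=echo=BASE -> take LEFT -> juliet
i=5: L=juliet, R=golf=BASE -> take LEFT -> juliet
i=6: L=foxtrot, R=delta=BASE -> take LEFT -> foxtrot
Conflict count: 1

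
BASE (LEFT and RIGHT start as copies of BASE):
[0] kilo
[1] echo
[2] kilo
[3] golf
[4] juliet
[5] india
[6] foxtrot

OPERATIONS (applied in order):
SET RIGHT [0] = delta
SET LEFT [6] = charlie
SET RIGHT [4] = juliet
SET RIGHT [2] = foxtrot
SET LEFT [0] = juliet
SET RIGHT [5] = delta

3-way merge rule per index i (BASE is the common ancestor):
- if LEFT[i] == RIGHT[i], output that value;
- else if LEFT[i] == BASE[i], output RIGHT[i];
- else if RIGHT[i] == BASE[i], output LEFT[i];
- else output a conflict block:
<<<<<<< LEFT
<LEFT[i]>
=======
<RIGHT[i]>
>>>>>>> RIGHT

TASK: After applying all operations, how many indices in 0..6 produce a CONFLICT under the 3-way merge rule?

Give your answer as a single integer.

Final LEFT:  [juliet, echo, kilo, golf, juliet, india, charlie]
Final RIGHT: [delta, echo, foxtrot, golf, juliet, delta, foxtrot]
i=0: BASE=kilo L=juliet R=delta all differ -> CONFLICT
i=1: L=echo R=echo -> agree -> echo
i=2: L=kilo=BASE, R=foxtrot -> take RIGHT -> foxtrot
i=3: L=golf R=golf -> agree -> golf
i=4: L=juliet R=juliet -> agree -> juliet
i=5: L=india=BASE, R=delta -> take RIGHT -> delta
i=6: L=charlie, R=foxtrot=BASE -> take LEFT -> charlie
Conflict count: 1

Answer: 1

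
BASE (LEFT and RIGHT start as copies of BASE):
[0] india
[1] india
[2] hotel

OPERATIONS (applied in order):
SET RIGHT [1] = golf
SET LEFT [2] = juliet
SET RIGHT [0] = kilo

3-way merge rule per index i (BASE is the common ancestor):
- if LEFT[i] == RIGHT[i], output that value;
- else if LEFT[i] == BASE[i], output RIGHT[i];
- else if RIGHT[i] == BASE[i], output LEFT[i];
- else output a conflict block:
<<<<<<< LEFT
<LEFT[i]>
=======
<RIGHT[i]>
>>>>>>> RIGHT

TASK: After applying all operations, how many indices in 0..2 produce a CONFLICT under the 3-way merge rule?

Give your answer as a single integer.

Answer: 0

Derivation:
Final LEFT:  [india, india, juliet]
Final RIGHT: [kilo, golf, hotel]
i=0: L=india=BASE, R=kilo -> take RIGHT -> kilo
i=1: L=india=BASE, R=golf -> take RIGHT -> golf
i=2: L=juliet, R=hotel=BASE -> take LEFT -> juliet
Conflict count: 0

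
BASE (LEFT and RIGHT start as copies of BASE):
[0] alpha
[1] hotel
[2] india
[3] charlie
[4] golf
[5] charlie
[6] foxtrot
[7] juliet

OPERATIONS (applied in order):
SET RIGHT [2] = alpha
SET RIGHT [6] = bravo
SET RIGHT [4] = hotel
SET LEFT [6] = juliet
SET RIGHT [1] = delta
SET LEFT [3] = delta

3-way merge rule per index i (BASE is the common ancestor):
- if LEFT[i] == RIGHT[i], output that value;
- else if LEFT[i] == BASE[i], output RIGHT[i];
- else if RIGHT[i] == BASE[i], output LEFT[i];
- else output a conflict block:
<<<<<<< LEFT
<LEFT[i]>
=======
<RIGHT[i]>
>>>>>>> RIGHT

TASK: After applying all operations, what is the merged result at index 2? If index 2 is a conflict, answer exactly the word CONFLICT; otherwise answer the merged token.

Final LEFT:  [alpha, hotel, india, delta, golf, charlie, juliet, juliet]
Final RIGHT: [alpha, delta, alpha, charlie, hotel, charlie, bravo, juliet]
i=0: L=alpha R=alpha -> agree -> alpha
i=1: L=hotel=BASE, R=delta -> take RIGHT -> delta
i=2: L=india=BASE, R=alpha -> take RIGHT -> alpha
i=3: L=delta, R=charlie=BASE -> take LEFT -> delta
i=4: L=golf=BASE, R=hotel -> take RIGHT -> hotel
i=5: L=charlie R=charlie -> agree -> charlie
i=6: BASE=foxtrot L=juliet R=bravo all differ -> CONFLICT
i=7: L=juliet R=juliet -> agree -> juliet
Index 2 -> alpha

Answer: alpha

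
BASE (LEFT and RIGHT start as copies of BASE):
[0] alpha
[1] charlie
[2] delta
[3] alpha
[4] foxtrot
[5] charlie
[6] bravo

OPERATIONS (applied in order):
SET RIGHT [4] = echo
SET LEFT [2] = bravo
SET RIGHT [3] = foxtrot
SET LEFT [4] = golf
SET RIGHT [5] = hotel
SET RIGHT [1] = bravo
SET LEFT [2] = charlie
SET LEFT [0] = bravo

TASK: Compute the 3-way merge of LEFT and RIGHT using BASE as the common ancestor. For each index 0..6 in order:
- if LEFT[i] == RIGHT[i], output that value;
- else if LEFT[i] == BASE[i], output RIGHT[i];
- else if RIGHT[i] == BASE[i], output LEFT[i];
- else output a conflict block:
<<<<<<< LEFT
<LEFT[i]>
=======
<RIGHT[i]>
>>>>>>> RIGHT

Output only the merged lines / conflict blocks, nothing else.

Answer: bravo
bravo
charlie
foxtrot
<<<<<<< LEFT
golf
=======
echo
>>>>>>> RIGHT
hotel
bravo

Derivation:
Final LEFT:  [bravo, charlie, charlie, alpha, golf, charlie, bravo]
Final RIGHT: [alpha, bravo, delta, foxtrot, echo, hotel, bravo]
i=0: L=bravo, R=alpha=BASE -> take LEFT -> bravo
i=1: L=charlie=BASE, R=bravo -> take RIGHT -> bravo
i=2: L=charlie, R=delta=BASE -> take LEFT -> charlie
i=3: L=alpha=BASE, R=foxtrot -> take RIGHT -> foxtrot
i=4: BASE=foxtrot L=golf R=echo all differ -> CONFLICT
i=5: L=charlie=BASE, R=hotel -> take RIGHT -> hotel
i=6: L=bravo R=bravo -> agree -> bravo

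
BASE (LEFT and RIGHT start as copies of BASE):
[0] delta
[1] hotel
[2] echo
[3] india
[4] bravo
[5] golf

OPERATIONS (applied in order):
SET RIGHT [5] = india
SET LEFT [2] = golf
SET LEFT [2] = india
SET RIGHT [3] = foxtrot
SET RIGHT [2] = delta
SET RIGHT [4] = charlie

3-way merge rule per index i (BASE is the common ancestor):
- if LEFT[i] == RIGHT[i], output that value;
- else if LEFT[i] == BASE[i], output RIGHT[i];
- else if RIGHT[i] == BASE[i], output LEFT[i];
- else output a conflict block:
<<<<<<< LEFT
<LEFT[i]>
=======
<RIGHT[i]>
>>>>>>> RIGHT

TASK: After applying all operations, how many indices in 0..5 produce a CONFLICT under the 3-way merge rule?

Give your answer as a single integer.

Final LEFT:  [delta, hotel, india, india, bravo, golf]
Final RIGHT: [delta, hotel, delta, foxtrot, charlie, india]
i=0: L=delta R=delta -> agree -> delta
i=1: L=hotel R=hotel -> agree -> hotel
i=2: BASE=echo L=india R=delta all differ -> CONFLICT
i=3: L=india=BASE, R=foxtrot -> take RIGHT -> foxtrot
i=4: L=bravo=BASE, R=charlie -> take RIGHT -> charlie
i=5: L=golf=BASE, R=india -> take RIGHT -> india
Conflict count: 1

Answer: 1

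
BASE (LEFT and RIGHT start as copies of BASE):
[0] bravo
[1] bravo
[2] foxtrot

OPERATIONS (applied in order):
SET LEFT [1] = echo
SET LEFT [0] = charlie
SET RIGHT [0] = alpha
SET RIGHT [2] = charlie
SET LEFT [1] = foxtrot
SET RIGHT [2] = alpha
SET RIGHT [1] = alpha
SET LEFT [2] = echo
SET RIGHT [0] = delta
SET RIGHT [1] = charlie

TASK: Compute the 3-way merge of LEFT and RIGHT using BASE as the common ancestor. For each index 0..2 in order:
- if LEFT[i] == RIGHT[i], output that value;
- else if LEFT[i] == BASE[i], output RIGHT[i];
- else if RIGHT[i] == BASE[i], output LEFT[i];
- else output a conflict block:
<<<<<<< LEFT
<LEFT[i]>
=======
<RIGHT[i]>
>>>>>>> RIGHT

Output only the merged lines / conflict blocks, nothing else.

Answer: <<<<<<< LEFT
charlie
=======
delta
>>>>>>> RIGHT
<<<<<<< LEFT
foxtrot
=======
charlie
>>>>>>> RIGHT
<<<<<<< LEFT
echo
=======
alpha
>>>>>>> RIGHT

Derivation:
Final LEFT:  [charlie, foxtrot, echo]
Final RIGHT: [delta, charlie, alpha]
i=0: BASE=bravo L=charlie R=delta all differ -> CONFLICT
i=1: BASE=bravo L=foxtrot R=charlie all differ -> CONFLICT
i=2: BASE=foxtrot L=echo R=alpha all differ -> CONFLICT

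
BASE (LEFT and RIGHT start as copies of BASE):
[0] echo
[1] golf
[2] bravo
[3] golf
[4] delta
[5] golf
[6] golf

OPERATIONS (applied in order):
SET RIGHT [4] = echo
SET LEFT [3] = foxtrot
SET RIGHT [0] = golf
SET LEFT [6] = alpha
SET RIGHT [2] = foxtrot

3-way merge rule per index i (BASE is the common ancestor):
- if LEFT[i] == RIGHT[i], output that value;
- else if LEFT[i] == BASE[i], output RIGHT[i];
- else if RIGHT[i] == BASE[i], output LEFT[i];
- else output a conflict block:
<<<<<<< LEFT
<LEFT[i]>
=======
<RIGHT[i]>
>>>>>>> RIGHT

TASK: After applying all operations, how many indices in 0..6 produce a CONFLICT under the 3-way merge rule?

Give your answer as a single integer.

Answer: 0

Derivation:
Final LEFT:  [echo, golf, bravo, foxtrot, delta, golf, alpha]
Final RIGHT: [golf, golf, foxtrot, golf, echo, golf, golf]
i=0: L=echo=BASE, R=golf -> take RIGHT -> golf
i=1: L=golf R=golf -> agree -> golf
i=2: L=bravo=BASE, R=foxtrot -> take RIGHT -> foxtrot
i=3: L=foxtrot, R=golf=BASE -> take LEFT -> foxtrot
i=4: L=delta=BASE, R=echo -> take RIGHT -> echo
i=5: L=golf R=golf -> agree -> golf
i=6: L=alpha, R=golf=BASE -> take LEFT -> alpha
Conflict count: 0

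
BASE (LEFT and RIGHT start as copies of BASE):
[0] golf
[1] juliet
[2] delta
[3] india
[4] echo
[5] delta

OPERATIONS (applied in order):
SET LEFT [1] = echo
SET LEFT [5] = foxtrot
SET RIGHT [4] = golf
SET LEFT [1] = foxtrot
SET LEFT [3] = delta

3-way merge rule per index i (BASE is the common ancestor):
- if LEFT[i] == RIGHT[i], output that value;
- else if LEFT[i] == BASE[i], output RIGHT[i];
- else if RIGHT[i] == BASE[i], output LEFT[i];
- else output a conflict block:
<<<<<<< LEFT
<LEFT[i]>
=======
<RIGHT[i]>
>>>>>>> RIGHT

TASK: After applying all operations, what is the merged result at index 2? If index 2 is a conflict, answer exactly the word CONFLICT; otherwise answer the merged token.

Final LEFT:  [golf, foxtrot, delta, delta, echo, foxtrot]
Final RIGHT: [golf, juliet, delta, india, golf, delta]
i=0: L=golf R=golf -> agree -> golf
i=1: L=foxtrot, R=juliet=BASE -> take LEFT -> foxtrot
i=2: L=delta R=delta -> agree -> delta
i=3: L=delta, R=india=BASE -> take LEFT -> delta
i=4: L=echo=BASE, R=golf -> take RIGHT -> golf
i=5: L=foxtrot, R=delta=BASE -> take LEFT -> foxtrot
Index 2 -> delta

Answer: delta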